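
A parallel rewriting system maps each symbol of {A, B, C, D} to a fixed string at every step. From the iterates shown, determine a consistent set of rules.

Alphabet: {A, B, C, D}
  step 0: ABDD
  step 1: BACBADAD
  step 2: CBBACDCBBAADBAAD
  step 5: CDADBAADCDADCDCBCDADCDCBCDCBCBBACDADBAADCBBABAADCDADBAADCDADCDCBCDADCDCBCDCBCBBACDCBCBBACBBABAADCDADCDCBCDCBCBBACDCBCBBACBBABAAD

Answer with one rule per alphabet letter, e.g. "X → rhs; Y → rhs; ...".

  step 1 ⇒ step 2: BACBADAD ⇒ CB·BA·CD·CB·BA·AD·BA·AD
    A ↦ BA
    B ↦ CB
    C ↦ CD
    D ↦ AD

A->BA, B->CB, C->CD, D->AD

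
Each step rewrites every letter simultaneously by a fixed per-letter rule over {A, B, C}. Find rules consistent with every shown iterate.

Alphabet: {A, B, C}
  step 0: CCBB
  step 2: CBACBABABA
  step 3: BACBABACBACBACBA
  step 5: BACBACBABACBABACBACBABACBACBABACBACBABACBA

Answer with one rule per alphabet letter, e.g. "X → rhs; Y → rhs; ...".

  step 2 ⇒ step 3: CBACBABABA ⇒ BA·C·BA·BA·C·BA·C·BA·C·BA
    A ↦ BA
    B ↦ C
    C ↦ BA

A->BA, B->C, C->BA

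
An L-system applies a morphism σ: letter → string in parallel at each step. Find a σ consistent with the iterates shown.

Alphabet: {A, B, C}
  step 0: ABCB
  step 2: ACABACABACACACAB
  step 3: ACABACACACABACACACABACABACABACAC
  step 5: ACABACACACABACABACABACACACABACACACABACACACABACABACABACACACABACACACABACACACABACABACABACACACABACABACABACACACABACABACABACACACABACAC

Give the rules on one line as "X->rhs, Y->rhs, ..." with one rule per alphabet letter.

A->AC, B->AC, C->AB

  step 2 ⇒ step 3: ACABACABACACACAB ⇒ AC·AB·AC·AC·AC·AB·AC·AC·AC·AB·AC·AB·AC·AB·AC·AC
    A ↦ AC
    B ↦ AC
    C ↦ AB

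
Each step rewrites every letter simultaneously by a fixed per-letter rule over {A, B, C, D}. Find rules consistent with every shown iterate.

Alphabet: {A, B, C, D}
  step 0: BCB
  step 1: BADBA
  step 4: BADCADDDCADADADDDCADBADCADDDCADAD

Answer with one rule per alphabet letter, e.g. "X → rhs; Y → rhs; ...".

  step 0 ⇒ step 1: BCB ⇒ BA·D·BA
    B ↦ BA
    C ↦ D
    A ↦ DC  (constrained at step 1)
    D ↦ AD  (constrained at step 1)

A->DC, B->BA, C->D, D->AD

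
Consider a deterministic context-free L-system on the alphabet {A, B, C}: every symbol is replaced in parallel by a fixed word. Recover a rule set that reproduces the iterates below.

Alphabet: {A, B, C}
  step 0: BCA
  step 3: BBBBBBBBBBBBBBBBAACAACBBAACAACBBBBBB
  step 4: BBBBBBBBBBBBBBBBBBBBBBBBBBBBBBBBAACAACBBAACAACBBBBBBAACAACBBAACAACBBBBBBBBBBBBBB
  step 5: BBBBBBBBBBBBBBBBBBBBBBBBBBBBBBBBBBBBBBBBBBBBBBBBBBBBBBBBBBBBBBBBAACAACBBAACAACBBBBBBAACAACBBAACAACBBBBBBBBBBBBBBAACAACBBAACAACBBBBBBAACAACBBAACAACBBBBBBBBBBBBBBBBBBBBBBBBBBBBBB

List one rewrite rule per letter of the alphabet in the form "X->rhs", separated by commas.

  step 4 ⇒ step 5: BBBBBBBBBBBBBBBBBBBBBBBBBBBBBBBBAACAACBBAACAACBBBBBBAACAACBBAACAACBBBBBBBBBBBBBB ⇒ BB·BB·BB·BB·BB·BB·BB·BB·BB·BB·BB·BB·BB·BB·BB·BB·BB·BB·BB·BB·BB·BB·BB·BB·BB·BB·BB·BB·BB·BB·BB·BB·AAC·AAC·BB·AAC·AAC·BB·BB·BB·AAC·AAC·BB·AAC·AAC·BB·BB·BB·BB·BB·BB·BB·AAC·AAC·BB·AAC·AAC·BB·BB·BB·AAC·AAC·BB·AAC·AAC·BB·BB·BB·BB·BB·BB·BB·BB·BB·BB·BB·BB·BB·BB·BB
    A ↦ AAC
    B ↦ BB
    C ↦ BB

A->AAC, B->BB, C->BB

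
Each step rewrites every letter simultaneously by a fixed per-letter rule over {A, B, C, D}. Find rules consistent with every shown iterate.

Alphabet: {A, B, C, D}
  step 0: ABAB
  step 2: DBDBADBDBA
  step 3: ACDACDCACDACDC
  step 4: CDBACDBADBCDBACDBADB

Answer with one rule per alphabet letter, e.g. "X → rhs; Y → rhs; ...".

  step 3 ⇒ step 4: ACDACDCACDACDC ⇒ C·DB·A·C·DB·A·DB·C·DB·A·C·DB·A·DB
    A ↦ C
    C ↦ DB
    D ↦ A
  step 2 ⇒ step 3: DBDBADBDBA ⇒ A·CD·A·CD·C·A·CD·A·CD·C
    B ↦ CD

A->C, B->CD, C->DB, D->A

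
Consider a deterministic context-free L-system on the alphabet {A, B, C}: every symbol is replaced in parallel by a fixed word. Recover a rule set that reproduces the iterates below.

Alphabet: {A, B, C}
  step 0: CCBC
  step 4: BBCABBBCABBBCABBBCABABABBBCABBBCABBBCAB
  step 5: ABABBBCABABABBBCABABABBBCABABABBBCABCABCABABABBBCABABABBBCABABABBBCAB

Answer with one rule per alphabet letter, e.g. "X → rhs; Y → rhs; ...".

A->C, B->AB, C->BB

  step 4 ⇒ step 5: BBCABBBCABBBCABBBCABABABBBCABBBCABBBCAB ⇒ AB·AB·BB·C·AB·AB·AB·BB·C·AB·AB·AB·BB·C·AB·AB·AB·BB·C·AB·C·AB·C·AB·AB·AB·BB·C·AB·AB·AB·BB·C·AB·AB·AB·BB·C·AB
    A ↦ C
    B ↦ AB
    C ↦ BB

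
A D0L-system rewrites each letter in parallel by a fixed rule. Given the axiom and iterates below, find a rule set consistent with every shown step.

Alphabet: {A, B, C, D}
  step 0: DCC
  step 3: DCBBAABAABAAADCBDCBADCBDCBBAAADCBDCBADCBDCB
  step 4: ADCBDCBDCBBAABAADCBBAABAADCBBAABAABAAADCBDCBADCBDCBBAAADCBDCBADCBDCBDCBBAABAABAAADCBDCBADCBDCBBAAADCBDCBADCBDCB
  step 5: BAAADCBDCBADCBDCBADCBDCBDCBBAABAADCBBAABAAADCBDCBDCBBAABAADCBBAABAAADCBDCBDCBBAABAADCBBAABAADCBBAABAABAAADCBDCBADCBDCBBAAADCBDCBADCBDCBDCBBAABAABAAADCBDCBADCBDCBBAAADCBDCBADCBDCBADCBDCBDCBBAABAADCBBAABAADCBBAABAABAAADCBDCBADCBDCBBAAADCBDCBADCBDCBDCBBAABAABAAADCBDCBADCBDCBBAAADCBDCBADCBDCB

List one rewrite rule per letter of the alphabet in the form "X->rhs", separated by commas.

A->BAA, B->DCB, C->DCB, D->A

  step 4 ⇒ step 5: ADCBDCBDCBBAABAADCBBAABAADCBBAABAABAAADCBDCBADCBDCBBAAADCBDCBADCBDCBDCBBAABAABAAADCBDCBADCBDCBBAAADCBDCBADCBDCB ⇒ BAA·A·DCB·DCB·A·DCB·DCB·A·DCB·DCB·DCB·BAA·BAA·DCB·BAA·BAA·A·DCB·DCB·DCB·BAA·BAA·DCB·BAA·BAA·A·DCB·DCB·DCB·BAA·BAA·DCB·BAA·BAA·DCB·BAA·BAA·BAA·A·DCB·DCB·A·DCB·DCB·BAA·A·DCB·DCB·A·DCB·DCB·DCB·BAA·BAA·BAA·A·DCB·DCB·A·DCB·DCB·BAA·A·DCB·DCB·A·DCB·DCB·A·DCB·DCB·DCB·BAA·BAA·DCB·BAA·BAA·DCB·BAA·BAA·BAA·A·DCB·DCB·A·DCB·DCB·BAA·A·DCB·DCB·A·DCB·DCB·DCB·BAA·BAA·BAA·A·DCB·DCB·A·DCB·DCB·BAA·A·DCB·DCB·A·DCB·DCB
    A ↦ BAA
    B ↦ DCB
    C ↦ DCB
    D ↦ A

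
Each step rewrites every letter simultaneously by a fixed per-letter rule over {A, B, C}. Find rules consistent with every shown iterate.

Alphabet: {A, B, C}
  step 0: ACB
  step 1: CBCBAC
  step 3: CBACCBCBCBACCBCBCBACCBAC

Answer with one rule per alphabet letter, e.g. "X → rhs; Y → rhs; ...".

A->CB, B->AC, C->CB

  step 0 ⇒ step 1: ACB ⇒ CB·CB·AC
    A ↦ CB
    B ↦ AC
    C ↦ CB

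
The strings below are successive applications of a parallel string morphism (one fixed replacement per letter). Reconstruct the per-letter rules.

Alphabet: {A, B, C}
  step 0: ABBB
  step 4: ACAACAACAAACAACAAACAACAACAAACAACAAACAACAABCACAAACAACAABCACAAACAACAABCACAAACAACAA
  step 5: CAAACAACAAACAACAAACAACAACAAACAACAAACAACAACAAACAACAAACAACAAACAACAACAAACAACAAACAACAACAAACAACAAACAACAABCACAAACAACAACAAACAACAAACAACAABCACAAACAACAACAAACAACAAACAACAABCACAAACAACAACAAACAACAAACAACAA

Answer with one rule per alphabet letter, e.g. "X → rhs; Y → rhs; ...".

A->CAA, B->BC, C->A

  step 4 ⇒ step 5: ACAACAACAAACAACAAACAACAACAAACAACAAACAACAABCACAAACAACAABCACAAACAACAABCACAAACAACAA ⇒ CAA·A·CAA·CAA·A·CAA·CAA·A·CAA·CAA·CAA·A·CAA·CAA·A·CAA·CAA·CAA·A·CAA·CAA·A·CAA·CAA·A·CAA·CAA·CAA·A·CAA·CAA·A·CAA·CAA·CAA·A·CAA·CAA·A·CAA·CAA·BC·A·CAA·A·CAA·CAA·CAA·A·CAA·CAA·A·CAA·CAA·BC·A·CAA·A·CAA·CAA·CAA·A·CAA·CAA·A·CAA·CAA·BC·A·CAA·A·CAA·CAA·CAA·A·CAA·CAA·A·CAA·CAA
    A ↦ CAA
    B ↦ BC
    C ↦ A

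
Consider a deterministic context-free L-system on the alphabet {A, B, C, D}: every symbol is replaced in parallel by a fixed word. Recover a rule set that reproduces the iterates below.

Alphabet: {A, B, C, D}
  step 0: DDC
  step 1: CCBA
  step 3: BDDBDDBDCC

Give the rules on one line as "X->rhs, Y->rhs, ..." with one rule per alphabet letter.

A->D, B->BD, C->BA, D->C

  step 0 ⇒ step 1: DDC ⇒ C·C·BA
    C ↦ BA
    D ↦ C
    A ↦ D  (constrained at step 1)
    B ↦ BD  (constrained at step 1)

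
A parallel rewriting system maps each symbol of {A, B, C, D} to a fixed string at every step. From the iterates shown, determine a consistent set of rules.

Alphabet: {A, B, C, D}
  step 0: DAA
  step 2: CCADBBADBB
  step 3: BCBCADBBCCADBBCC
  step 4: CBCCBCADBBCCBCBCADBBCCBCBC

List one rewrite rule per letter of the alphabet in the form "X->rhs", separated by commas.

  step 3 ⇒ step 4: BCBCADBBCCADBBCC ⇒ C·BC·C·BC·AD·BB·C·C·BC·BC·AD·BB·C·C·BC·BC
    A ↦ AD
    B ↦ C
    C ↦ BC
    D ↦ BB

A->AD, B->C, C->BC, D->BB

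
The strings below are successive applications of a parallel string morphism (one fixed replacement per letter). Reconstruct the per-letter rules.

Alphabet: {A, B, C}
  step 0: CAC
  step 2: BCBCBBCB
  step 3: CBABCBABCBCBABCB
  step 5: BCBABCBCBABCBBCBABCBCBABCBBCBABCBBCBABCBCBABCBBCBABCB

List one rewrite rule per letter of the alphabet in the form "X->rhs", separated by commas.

  step 2 ⇒ step 3: BCBCBBCB ⇒ CB·AB·CB·AB·CB·CB·AB·CB
    B ↦ CB
    C ↦ AB
    A ↦ B  (constrained at step 0)

A->B, B->CB, C->AB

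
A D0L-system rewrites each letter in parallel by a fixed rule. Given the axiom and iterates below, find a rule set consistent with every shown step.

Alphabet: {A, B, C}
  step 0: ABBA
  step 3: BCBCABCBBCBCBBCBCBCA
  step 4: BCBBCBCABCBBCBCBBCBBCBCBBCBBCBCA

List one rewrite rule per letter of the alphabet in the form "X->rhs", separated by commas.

  step 3 ⇒ step 4: BCBCABCBBCBCBBCBCBCA ⇒ BC·B·BC·B·CA·BC·B·BC·BC·B·BC·B·BC·BC·B·BC·B·BC·B·CA
    A ↦ CA
    B ↦ BC
    C ↦ B

A->CA, B->BC, C->B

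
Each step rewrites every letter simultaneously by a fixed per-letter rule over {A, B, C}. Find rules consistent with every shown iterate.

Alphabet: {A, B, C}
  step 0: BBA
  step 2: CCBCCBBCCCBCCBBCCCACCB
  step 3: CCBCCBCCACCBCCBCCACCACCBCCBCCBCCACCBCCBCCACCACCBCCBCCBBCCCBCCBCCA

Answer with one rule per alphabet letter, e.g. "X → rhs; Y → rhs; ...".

A->BC, B->CCA, C->CCB

  step 2 ⇒ step 3: CCBCCBBCCCBCCBBCCCACCB ⇒ CCB·CCB·CCA·CCB·CCB·CCA·CCA·CCB·CCB·CCB·CCA·CCB·CCB·CCA·CCA·CCB·CCB·CCB·BC·CCB·CCB·CCA
    A ↦ BC
    B ↦ CCA
    C ↦ CCB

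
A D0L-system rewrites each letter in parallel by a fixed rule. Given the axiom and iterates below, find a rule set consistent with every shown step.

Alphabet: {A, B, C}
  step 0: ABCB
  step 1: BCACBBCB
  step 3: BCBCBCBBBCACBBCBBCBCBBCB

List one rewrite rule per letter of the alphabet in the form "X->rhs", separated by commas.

A->BCA, B->CB, C->B

  step 0 ⇒ step 1: ABCB ⇒ BCA·CB·B·CB
    A ↦ BCA
    B ↦ CB
    C ↦ B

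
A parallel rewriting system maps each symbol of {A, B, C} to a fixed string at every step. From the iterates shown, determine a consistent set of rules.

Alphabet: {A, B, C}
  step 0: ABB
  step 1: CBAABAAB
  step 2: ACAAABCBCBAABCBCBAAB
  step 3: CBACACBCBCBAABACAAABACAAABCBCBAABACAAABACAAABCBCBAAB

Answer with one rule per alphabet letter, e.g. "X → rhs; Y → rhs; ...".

  step 2 ⇒ step 3: ACAAABCBCBAABCBCBAAB ⇒ CB·ACA·CB·CB·CB·AAB·ACA·AAB·ACA·AAB·CB·CB·AAB·ACA·AAB·ACA·AAB·CB·CB·AAB
    A ↦ CB
    B ↦ AAB
    C ↦ ACA

A->CB, B->AAB, C->ACA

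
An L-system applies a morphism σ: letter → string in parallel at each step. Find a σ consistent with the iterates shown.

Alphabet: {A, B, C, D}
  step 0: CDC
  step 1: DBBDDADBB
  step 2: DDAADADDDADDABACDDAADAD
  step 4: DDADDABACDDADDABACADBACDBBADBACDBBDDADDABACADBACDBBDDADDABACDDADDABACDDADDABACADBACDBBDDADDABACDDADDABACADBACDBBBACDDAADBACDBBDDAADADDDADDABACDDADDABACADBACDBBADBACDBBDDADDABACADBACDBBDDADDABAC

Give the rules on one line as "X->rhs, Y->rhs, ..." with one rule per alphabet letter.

A->BAC, B->AD, C->DBB, D->DDA

  step 1 ⇒ step 2: DBBDDADBB ⇒ DDA·AD·AD·DDA·DDA·BAC·DDA·AD·AD
    A ↦ BAC
    B ↦ AD
    D ↦ DDA
  step 0 ⇒ step 1: CDC ⇒ DBB·DDA·DBB
    C ↦ DBB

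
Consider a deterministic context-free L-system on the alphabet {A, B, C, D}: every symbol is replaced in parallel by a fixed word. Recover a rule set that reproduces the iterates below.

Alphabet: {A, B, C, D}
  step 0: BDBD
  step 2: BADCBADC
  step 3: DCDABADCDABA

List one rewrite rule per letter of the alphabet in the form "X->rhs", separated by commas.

  step 2 ⇒ step 3: BADCBADC ⇒ DC·DA·B·A·DC·DA·B·A
    A ↦ DA
    B ↦ DC
    C ↦ A
    D ↦ B

A->DA, B->DC, C->A, D->B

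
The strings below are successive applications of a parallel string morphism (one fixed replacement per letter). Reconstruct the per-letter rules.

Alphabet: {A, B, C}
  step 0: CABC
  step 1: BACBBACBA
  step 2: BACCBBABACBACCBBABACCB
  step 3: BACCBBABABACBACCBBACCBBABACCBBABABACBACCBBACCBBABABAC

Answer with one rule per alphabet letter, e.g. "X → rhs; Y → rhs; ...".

  step 2 ⇒ step 3: BACCBBABACBACCBBABACCB ⇒ BAC·CB·BA·BA·BAC·BAC·CB·BAC·CB·BA·BAC·CB·BA·BA·BAC·BAC·CB·BAC·CB·BA·BA·BAC
    A ↦ CB
    B ↦ BAC
    C ↦ BA

A->CB, B->BAC, C->BA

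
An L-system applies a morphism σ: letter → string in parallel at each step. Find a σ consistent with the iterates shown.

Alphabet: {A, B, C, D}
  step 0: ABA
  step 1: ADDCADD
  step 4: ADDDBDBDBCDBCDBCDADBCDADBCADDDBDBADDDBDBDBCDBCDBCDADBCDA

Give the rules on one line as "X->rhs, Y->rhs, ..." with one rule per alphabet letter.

  step 0 ⇒ step 1: ABA ⇒ ADD·C·ADD
    A ↦ ADD
    B ↦ C
    C ↦ DA  (constrained at step 1)
    D ↦ DB  (constrained at step 1)

A->ADD, B->C, C->DA, D->DB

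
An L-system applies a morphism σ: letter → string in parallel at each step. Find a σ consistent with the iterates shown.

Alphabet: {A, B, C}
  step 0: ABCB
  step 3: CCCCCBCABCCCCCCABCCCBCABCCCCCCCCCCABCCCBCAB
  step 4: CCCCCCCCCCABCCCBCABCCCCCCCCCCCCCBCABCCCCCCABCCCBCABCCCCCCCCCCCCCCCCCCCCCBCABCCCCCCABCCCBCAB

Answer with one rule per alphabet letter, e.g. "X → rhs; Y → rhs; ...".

A->CBC, B->AB, C->CC

  step 3 ⇒ step 4: CCCCCBCABCCCCCCABCCCBCABCCCCCCCCCCABCCCBCAB ⇒ CC·CC·CC·CC·CC·AB·CC·CBC·AB·CC·CC·CC·CC·CC·CC·CBC·AB·CC·CC·CC·AB·CC·CBC·AB·CC·CC·CC·CC·CC·CC·CC·CC·CC·CC·CBC·AB·CC·CC·CC·AB·CC·CBC·AB
    A ↦ CBC
    B ↦ AB
    C ↦ CC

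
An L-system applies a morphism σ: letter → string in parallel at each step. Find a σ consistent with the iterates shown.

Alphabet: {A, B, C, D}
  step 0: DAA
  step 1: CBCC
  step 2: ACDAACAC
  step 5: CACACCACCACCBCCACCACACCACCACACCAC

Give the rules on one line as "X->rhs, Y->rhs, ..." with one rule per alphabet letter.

A->C, B->DA, C->AC, D->CB

  step 1 ⇒ step 2: CBCC ⇒ AC·DA·AC·AC
    B ↦ DA
    C ↦ AC
  step 0 ⇒ step 1: DAA ⇒ CB·C·C
    A ↦ C
  step 0 ⇒ step 1: DAA ⇒ CB·C·C
    D ↦ CB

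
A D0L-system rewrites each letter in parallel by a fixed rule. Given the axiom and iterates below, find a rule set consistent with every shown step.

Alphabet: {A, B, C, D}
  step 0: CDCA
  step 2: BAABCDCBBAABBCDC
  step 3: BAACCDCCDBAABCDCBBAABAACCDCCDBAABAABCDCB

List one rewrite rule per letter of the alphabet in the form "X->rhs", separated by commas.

  step 2 ⇒ step 3: BAABCDCBBAABBCDC ⇒ BAA·CCD·CCD·BAA·B·CDC·B·BAA·BAA·CCD·CCD·BAA·BAA·B·CDC·B
    A ↦ CCD
    B ↦ BAA
    C ↦ B
    D ↦ CDC

A->CCD, B->BAA, C->B, D->CDC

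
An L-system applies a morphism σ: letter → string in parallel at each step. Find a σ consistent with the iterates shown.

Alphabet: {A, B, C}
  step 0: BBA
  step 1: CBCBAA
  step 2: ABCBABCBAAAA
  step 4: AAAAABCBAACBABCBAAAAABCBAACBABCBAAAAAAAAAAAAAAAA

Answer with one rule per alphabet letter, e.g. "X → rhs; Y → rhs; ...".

A->AA, B->CB, C->AB

  step 1 ⇒ step 2: CBCBAA ⇒ AB·CB·AB·CB·AA·AA
    A ↦ AA
    B ↦ CB
    C ↦ AB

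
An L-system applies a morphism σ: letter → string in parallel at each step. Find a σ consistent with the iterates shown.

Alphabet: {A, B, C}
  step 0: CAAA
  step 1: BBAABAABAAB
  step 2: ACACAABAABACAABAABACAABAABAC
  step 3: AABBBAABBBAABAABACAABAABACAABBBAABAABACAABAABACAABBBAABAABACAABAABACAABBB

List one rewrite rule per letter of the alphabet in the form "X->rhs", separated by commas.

  step 2 ⇒ step 3: ACACAABAABACAABAABACAABAABAC ⇒ AAB·BB·AAB·BB·AAB·AAB·AC·AAB·AAB·AC·AAB·BB·AAB·AAB·AC·AAB·AAB·AC·AAB·BB·AAB·AAB·AC·AAB·AAB·AC·AAB·BB
    A ↦ AAB
    B ↦ AC
    C ↦ BB

A->AAB, B->AC, C->BB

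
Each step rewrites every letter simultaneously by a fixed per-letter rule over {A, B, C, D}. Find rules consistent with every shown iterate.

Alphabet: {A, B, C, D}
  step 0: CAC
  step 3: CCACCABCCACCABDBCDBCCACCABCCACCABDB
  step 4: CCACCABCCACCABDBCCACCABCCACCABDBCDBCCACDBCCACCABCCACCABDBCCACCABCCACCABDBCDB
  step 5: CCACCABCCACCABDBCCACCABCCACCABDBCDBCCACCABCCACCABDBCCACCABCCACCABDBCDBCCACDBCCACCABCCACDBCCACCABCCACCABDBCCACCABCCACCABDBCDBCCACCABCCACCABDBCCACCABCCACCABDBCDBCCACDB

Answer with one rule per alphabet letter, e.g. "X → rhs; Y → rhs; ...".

A->B, B->DB, C->CCA, D->C

  step 4 ⇒ step 5: CCACCABCCACCABDBCCACCABCCACCABDBCDBCCACDBCCACCABCCACCABDBCCACCABCCACCABDBCDB ⇒ CCA·CCA·B·CCA·CCA·B·DB·CCA·CCA·B·CCA·CCA·B·DB·C·DB·CCA·CCA·B·CCA·CCA·B·DB·CCA·CCA·B·CCA·CCA·B·DB·C·DB·CCA·C·DB·CCA·CCA·B·CCA·C·DB·CCA·CCA·B·CCA·CCA·B·DB·CCA·CCA·B·CCA·CCA·B·DB·C·DB·CCA·CCA·B·CCA·CCA·B·DB·CCA·CCA·B·CCA·CCA·B·DB·C·DB·CCA·C·DB
    A ↦ B
    B ↦ DB
    C ↦ CCA
    D ↦ C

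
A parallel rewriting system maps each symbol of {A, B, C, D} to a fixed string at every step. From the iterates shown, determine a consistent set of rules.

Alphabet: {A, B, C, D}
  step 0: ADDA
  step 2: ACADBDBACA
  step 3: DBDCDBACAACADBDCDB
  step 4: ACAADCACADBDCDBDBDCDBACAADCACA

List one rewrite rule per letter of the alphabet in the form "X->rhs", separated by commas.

  step 3 ⇒ step 4: DBDCDBACAACADBDCDB ⇒ A·CA·A·DC·A·CA·DB·DC·DB·DB·DC·DB·A·CA·A·DC·A·CA
    A ↦ DB
    B ↦ CA
    C ↦ DC
    D ↦ A

A->DB, B->CA, C->DC, D->A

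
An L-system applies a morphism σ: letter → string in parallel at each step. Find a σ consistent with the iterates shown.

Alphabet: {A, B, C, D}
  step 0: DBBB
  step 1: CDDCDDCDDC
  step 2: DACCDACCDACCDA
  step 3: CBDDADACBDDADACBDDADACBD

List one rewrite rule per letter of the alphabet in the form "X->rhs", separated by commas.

  step 2 ⇒ step 3: DACCDACCDACCDA ⇒ C·BD·DA·DA·C·BD·DA·DA·C·BD·DA·DA·C·BD
    A ↦ BD
    C ↦ DA
    D ↦ C
  step 0 ⇒ step 1: DBBB ⇒ C·DDC·DDC·DDC
    B ↦ DDC

A->BD, B->DDC, C->DA, D->C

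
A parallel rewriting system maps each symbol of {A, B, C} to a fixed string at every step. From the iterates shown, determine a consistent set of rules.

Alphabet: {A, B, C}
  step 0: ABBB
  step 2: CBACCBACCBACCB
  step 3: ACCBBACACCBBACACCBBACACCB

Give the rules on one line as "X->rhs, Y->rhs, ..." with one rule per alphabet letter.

A->B, B->CB, C->AC

  step 2 ⇒ step 3: CBACCBACCBACCB ⇒ AC·CB·B·AC·AC·CB·B·AC·AC·CB·B·AC·AC·CB
    A ↦ B
    B ↦ CB
    C ↦ AC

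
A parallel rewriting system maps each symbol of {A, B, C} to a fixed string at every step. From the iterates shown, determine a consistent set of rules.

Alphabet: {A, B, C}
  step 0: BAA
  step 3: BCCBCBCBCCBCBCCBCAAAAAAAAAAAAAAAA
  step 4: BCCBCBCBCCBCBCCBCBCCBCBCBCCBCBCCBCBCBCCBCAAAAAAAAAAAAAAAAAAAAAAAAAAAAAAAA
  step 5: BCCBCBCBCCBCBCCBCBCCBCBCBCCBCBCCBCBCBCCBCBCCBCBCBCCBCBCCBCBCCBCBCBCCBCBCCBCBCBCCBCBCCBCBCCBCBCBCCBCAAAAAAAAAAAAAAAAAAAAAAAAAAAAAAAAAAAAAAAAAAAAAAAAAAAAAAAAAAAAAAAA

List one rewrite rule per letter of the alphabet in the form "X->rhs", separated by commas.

A->AA, B->BCC, C->BC

  step 4 ⇒ step 5: BCCBCBCBCCBCBCCBCBCCBCBCBCCBCBCCBCBCBCCBCAAAAAAAAAAAAAAAAAAAAAAAAAAAAAAAA ⇒ BCC·BC·BC·BCC·BC·BCC·BC·BCC·BC·BC·BCC·BC·BCC·BC·BC·BCC·BC·BCC·BC·BC·BCC·BC·BCC·BC·BCC·BC·BC·BCC·BC·BCC·BC·BC·BCC·BC·BCC·BC·BCC·BC·BC·BCC·BC·AA·AA·AA·AA·AA·AA·AA·AA·AA·AA·AA·AA·AA·AA·AA·AA·AA·AA·AA·AA·AA·AA·AA·AA·AA·AA·AA·AA·AA·AA·AA·AA
    A ↦ AA
    B ↦ BCC
    C ↦ BC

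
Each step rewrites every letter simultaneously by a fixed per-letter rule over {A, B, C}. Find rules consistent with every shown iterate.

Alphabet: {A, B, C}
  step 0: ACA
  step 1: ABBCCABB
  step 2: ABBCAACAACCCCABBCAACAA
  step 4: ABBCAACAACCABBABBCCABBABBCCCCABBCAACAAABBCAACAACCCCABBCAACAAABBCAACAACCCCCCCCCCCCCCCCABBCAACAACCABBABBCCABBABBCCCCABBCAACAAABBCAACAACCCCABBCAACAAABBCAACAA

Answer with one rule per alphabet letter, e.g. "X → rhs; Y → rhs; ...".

A->ABB, B->CAA, C->CC

  step 1 ⇒ step 2: ABBCCABB ⇒ ABB·CAA·CAA·CC·CC·ABB·CAA·CAA
    A ↦ ABB
    B ↦ CAA
    C ↦ CC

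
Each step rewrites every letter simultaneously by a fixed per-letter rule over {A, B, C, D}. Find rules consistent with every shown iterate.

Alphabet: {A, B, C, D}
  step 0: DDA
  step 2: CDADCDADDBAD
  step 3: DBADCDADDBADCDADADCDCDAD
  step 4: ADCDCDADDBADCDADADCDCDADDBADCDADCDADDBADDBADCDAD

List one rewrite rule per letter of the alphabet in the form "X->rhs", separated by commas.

  step 3 ⇒ step 4: DBADCDADDBADCDADADCDCDAD ⇒ AD·CD·CD·AD·DB·AD·CD·AD·AD·CD·CD·AD·DB·AD·CD·AD·CD·AD·DB·AD·DB·AD·CD·AD
    A ↦ CD
    B ↦ CD
    C ↦ DB
    D ↦ AD

A->CD, B->CD, C->DB, D->AD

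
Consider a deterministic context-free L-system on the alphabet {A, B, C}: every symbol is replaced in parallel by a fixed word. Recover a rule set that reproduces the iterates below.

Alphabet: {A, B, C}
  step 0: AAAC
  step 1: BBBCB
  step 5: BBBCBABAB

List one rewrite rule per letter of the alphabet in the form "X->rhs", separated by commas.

  step 0 ⇒ step 1: AAAC ⇒ B·B·B·CB
    A ↦ B
    C ↦ CB
    B ↦ A  (constrained at step 1)

A->B, B->A, C->CB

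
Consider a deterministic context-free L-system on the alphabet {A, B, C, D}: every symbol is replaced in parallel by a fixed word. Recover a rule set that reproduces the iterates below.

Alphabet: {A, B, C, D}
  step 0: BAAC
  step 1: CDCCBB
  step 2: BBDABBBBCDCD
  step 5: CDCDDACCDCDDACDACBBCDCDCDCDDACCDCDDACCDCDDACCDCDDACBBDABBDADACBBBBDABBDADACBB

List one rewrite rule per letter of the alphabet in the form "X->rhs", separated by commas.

  step 1 ⇒ step 2: CDCCBB ⇒ BB·DA·BB·BB·CD·CD
    B ↦ CD
    C ↦ BB
    D ↦ DA
  step 0 ⇒ step 1: BAAC ⇒ CD·C·C·BB
    A ↦ C

A->C, B->CD, C->BB, D->DA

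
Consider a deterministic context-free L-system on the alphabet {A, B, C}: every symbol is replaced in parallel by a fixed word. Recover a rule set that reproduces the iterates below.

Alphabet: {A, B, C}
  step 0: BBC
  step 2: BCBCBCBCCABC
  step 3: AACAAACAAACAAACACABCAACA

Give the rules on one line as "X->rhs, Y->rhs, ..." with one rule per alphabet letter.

  step 2 ⇒ step 3: BCBCBCBCCABC ⇒ AA·CA·AA·CA·AA·CA·AA·CA·CA·BC·AA·CA
    A ↦ BC
    B ↦ AA
    C ↦ CA

A->BC, B->AA, C->CA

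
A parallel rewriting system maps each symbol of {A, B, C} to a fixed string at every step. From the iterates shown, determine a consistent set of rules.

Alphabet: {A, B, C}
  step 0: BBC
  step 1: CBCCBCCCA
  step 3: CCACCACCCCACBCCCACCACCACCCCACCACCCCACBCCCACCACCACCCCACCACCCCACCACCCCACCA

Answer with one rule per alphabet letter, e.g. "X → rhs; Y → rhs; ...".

  step 0 ⇒ step 1: BBC ⇒ CBC·CBC·CCA
    B ↦ CBC
    C ↦ CCA
    A ↦ CC  (constrained at step 1)

A->CC, B->CBC, C->CCA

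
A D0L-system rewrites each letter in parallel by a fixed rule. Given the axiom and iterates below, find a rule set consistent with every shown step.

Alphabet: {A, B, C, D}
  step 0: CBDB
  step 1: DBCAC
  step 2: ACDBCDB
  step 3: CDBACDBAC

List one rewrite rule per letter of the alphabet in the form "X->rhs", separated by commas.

A->C, B->C, C->DB, D->A

  step 2 ⇒ step 3: ACDBCDB ⇒ C·DB·A·C·DB·A·C
    A ↦ C
    B ↦ C
    C ↦ DB
    D ↦ A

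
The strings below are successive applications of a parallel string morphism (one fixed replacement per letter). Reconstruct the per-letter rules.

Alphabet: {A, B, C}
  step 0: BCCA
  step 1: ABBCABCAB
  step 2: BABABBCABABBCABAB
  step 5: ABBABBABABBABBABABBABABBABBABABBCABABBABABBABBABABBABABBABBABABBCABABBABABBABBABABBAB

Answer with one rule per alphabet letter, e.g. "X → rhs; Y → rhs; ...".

  step 1 ⇒ step 2: ABBCABCAB ⇒ B·AB·AB·BCA·B·AB·BCA·B·AB
    A ↦ B
    B ↦ AB
    C ↦ BCA

A->B, B->AB, C->BCA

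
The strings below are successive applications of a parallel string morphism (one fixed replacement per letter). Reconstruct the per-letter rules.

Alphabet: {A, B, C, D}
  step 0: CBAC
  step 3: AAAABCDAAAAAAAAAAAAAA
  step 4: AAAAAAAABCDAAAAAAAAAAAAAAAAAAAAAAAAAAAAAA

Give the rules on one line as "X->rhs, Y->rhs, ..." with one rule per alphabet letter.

A->AA, B->BC, C->D, D->AA

  step 3 ⇒ step 4: AAAABCDAAAAAAAAAAAAAA ⇒ AA·AA·AA·AA·BC·D·AA·AA·AA·AA·AA·AA·AA·AA·AA·AA·AA·AA·AA·AA·AA
    A ↦ AA
    B ↦ BC
    C ↦ D
    D ↦ AA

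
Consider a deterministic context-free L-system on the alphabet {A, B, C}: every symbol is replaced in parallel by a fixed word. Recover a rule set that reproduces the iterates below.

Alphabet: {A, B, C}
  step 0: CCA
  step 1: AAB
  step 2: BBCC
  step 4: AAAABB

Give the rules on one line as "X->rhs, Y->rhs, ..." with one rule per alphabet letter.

A->B, B->CC, C->A

  step 1 ⇒ step 2: AAB ⇒ B·B·CC
    A ↦ B
    B ↦ CC
  step 0 ⇒ step 1: CCA ⇒ A·A·B
    C ↦ A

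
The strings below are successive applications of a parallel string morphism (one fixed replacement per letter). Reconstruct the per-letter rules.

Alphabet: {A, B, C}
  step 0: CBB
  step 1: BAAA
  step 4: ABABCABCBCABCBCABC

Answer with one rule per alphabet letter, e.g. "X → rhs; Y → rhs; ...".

  step 0 ⇒ step 1: CBB ⇒ BA·A·A
    B ↦ A
    C ↦ BA
    A ↦ BC  (constrained at step 1)

A->BC, B->A, C->BA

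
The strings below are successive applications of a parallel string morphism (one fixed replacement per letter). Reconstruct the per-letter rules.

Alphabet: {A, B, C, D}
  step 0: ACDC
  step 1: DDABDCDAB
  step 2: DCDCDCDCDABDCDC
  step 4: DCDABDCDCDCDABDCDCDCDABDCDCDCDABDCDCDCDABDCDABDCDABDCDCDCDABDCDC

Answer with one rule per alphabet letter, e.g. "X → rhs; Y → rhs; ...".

A->D, B->C, C->DAB, D->DC

  step 1 ⇒ step 2: DDABDCDAB ⇒ DC·DC·D·C·DC·DAB·DC·D·C
    A ↦ D
    B ↦ C
    C ↦ DAB
    D ↦ DC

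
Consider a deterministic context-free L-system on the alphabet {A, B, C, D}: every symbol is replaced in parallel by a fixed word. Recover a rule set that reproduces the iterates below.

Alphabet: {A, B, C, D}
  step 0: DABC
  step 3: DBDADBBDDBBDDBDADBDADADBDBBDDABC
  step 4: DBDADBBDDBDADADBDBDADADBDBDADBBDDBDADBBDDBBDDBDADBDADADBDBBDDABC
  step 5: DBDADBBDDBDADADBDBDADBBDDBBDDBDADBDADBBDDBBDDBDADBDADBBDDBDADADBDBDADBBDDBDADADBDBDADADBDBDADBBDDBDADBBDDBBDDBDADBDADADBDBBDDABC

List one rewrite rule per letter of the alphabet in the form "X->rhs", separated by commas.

A->BD, B->DA, C->BC, D->DB

  step 4 ⇒ step 5: DBDADBBDDBDADADBDBDADADBDBDADBBDDBDADBBDDBBDDBDADBDADADBDBBDDABC ⇒ DB·DA·DB·BD·DB·DA·DA·DB·DB·DA·DB·BD·DB·BD·DB·DA·DB·DA·DB·BD·DB·BD·DB·DA·DB·DA·DB·BD·DB·DA·DA·DB·DB·DA·DB·BD·DB·DA·DA·DB·DB·DA·DA·DB·DB·DA·DB·BD·DB·DA·DB·BD·DB·BD·DB·DA·DB·DA·DA·DB·DB·BD·DA·BC
    A ↦ BD
    B ↦ DA
    C ↦ BC
    D ↦ DB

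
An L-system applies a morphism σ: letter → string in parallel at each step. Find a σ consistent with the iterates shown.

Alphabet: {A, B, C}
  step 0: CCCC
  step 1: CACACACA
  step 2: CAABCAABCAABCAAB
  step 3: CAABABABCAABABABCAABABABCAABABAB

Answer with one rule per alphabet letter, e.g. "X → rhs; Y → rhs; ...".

  step 2 ⇒ step 3: CAABCAABCAABCAAB ⇒ CA·AB·AB·AB·CA·AB·AB·AB·CA·AB·AB·AB·CA·AB·AB·AB
    A ↦ AB
    B ↦ AB
    C ↦ CA

A->AB, B->AB, C->CA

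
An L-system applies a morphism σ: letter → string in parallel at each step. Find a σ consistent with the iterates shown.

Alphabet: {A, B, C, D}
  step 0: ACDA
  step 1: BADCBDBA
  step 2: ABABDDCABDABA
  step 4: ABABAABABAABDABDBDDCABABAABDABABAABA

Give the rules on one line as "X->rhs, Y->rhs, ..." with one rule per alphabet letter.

  step 1 ⇒ step 2: BADCBDBA ⇒ A·BA·BD·DC·A·BD·A·BA
    A ↦ BA
    B ↦ A
    C ↦ DC
    D ↦ BD

A->BA, B->A, C->DC, D->BD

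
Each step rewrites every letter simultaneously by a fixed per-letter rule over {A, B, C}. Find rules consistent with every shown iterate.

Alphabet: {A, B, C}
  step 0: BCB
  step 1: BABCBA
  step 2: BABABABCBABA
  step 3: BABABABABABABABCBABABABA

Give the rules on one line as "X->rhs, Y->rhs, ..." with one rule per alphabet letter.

A->BA, B->BA, C->BC

  step 2 ⇒ step 3: BABABABCBABA ⇒ BA·BA·BA·BA·BA·BA·BA·BC·BA·BA·BA·BA
    A ↦ BA
    B ↦ BA
    C ↦ BC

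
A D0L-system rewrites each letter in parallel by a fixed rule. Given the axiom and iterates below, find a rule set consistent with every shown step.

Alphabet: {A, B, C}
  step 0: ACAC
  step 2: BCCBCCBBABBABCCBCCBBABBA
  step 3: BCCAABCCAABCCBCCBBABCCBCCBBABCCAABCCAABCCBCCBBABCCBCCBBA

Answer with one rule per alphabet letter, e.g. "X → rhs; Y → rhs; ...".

  step 2 ⇒ step 3: BCCBCCBBABBABCCBCCBBABBA ⇒ BCC·A·A·BCC·A·A·BCC·BCC·BBA·BCC·BCC·BBA·BCC·A·A·BCC·A·A·BCC·BCC·BBA·BCC·BCC·BBA
    A ↦ BBA
    B ↦ BCC
    C ↦ A

A->BBA, B->BCC, C->A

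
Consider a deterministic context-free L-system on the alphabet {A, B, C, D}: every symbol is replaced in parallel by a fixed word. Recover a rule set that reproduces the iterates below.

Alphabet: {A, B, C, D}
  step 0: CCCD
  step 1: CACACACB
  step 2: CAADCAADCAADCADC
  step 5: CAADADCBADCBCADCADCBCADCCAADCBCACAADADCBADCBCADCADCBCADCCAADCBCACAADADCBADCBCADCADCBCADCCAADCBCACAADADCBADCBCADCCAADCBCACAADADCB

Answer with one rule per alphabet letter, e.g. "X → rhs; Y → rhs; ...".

A->AD, B->DC, C->CA, D->CB

  step 1 ⇒ step 2: CACACACB ⇒ CA·AD·CA·AD·CA·AD·CA·DC
    A ↦ AD
    B ↦ DC
    C ↦ CA
  step 0 ⇒ step 1: CCCD ⇒ CA·CA·CA·CB
    D ↦ CB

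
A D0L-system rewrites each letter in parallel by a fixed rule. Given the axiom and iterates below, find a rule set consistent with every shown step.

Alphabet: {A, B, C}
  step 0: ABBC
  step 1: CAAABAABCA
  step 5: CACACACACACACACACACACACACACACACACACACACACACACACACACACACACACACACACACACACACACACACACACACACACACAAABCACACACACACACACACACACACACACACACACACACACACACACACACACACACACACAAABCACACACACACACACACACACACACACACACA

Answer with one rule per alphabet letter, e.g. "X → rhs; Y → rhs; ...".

A->CA, B->AAB, C->CA

  step 0 ⇒ step 1: ABBC ⇒ CA·AAB·AAB·CA
    A ↦ CA
    B ↦ AAB
    C ↦ CA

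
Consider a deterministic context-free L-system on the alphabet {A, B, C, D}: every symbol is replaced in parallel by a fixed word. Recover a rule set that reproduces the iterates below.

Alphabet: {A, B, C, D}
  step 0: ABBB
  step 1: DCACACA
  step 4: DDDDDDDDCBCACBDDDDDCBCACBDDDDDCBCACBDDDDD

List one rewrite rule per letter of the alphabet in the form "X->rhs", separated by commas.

A->D, B->CA, C->CB, D->DD

  step 0 ⇒ step 1: ABBB ⇒ D·CA·CA·CA
    A ↦ D
    B ↦ CA
    C ↦ CB  (constrained at step 1)
    D ↦ DD  (constrained at step 1)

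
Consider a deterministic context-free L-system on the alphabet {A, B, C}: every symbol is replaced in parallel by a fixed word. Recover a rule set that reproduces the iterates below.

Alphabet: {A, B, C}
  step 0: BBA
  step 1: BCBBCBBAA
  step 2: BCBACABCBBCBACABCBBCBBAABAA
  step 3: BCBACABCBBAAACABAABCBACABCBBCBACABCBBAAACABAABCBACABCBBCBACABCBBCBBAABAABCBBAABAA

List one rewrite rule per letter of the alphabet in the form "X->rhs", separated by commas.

  step 2 ⇒ step 3: BCBACABCBBCBACABCBBCBBAABAA ⇒ BCB·ACA·BCB·BAA·ACA·BAA·BCB·ACA·BCB·BCB·ACA·BCB·BAA·ACA·BAA·BCB·ACA·BCB·BCB·ACA·BCB·BCB·BAA·BAA·BCB·BAA·BAA
    A ↦ BAA
    B ↦ BCB
    C ↦ ACA

A->BAA, B->BCB, C->ACA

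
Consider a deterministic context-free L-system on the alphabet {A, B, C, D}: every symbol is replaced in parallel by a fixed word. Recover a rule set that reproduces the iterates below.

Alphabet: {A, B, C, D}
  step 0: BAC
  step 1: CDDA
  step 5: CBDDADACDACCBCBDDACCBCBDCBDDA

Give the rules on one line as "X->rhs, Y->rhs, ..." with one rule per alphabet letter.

A->D, B->C, C->DA, D->CB

  step 0 ⇒ step 1: BAC ⇒ C·D·DA
    A ↦ D
    B ↦ C
    C ↦ DA
    D ↦ CB  (constrained at step 1)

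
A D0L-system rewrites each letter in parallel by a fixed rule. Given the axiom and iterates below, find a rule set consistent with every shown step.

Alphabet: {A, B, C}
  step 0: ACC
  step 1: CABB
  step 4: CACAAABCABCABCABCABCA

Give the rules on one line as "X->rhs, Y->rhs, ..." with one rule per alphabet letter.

A->CA, B->AA, C->B

  step 0 ⇒ step 1: ACC ⇒ CA·B·B
    A ↦ CA
    C ↦ B
    B ↦ AA  (constrained at step 1)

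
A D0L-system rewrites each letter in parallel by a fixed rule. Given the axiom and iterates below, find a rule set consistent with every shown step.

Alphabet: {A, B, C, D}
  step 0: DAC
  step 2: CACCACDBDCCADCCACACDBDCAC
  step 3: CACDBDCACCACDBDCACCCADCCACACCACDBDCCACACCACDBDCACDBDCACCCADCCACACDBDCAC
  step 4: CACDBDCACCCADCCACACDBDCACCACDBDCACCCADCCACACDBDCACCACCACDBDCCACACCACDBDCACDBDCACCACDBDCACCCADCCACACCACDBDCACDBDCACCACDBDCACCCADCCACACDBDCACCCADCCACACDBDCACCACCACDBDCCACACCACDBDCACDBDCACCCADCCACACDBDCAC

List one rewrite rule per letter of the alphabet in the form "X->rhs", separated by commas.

A->DBD, B->D, C->CAC, D->CCA

  step 3 ⇒ step 4: CACDBDCACCACDBDCACCCADCCACACCACDBDCCACACCACDBDCACDBDCACCCADCCACACDBDCAC ⇒ CAC·DBD·CAC·CCA·D·CCA·CAC·DBD·CAC·CAC·DBD·CAC·CCA·D·CCA·CAC·DBD·CAC·CAC·CAC·DBD·CCA·CAC·CAC·DBD·CAC·DBD·CAC·CAC·DBD·CAC·CCA·D·CCA·CAC·CAC·DBD·CAC·DBD·CAC·CAC·DBD·CAC·CCA·D·CCA·CAC·DBD·CAC·CCA·D·CCA·CAC·DBD·CAC·CAC·CAC·DBD·CCA·CAC·CAC·DBD·CAC·DBD·CAC·CCA·D·CCA·CAC·DBD·CAC
    A ↦ DBD
    B ↦ D
    C ↦ CAC
    D ↦ CCA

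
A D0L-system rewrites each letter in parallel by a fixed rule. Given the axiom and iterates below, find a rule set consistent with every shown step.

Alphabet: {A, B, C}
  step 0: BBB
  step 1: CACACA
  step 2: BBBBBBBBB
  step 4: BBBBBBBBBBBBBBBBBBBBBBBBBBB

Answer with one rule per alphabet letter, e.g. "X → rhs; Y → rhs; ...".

A->BB, B->CA, C->B

  step 1 ⇒ step 2: CACACA ⇒ B·BB·B·BB·B·BB
    A ↦ BB
    C ↦ B
  step 0 ⇒ step 1: BBB ⇒ CA·CA·CA
    B ↦ CA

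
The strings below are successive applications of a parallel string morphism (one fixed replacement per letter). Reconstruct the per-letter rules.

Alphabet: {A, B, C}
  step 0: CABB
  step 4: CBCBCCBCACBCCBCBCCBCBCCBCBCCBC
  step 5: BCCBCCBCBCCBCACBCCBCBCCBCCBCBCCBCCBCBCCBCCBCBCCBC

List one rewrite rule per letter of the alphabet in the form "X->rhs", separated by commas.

A->AC, B->C, C->BC

  step 4 ⇒ step 5: CBCBCCBCACBCCBCBCCBCBCCBCBCCBC ⇒ BC·C·BC·C·BC·BC·C·BC·AC·BC·C·BC·BC·C·BC·C·BC·BC·C·BC·C·BC·BC·C·BC·C·BC·BC·C·BC
    A ↦ AC
    B ↦ C
    C ↦ BC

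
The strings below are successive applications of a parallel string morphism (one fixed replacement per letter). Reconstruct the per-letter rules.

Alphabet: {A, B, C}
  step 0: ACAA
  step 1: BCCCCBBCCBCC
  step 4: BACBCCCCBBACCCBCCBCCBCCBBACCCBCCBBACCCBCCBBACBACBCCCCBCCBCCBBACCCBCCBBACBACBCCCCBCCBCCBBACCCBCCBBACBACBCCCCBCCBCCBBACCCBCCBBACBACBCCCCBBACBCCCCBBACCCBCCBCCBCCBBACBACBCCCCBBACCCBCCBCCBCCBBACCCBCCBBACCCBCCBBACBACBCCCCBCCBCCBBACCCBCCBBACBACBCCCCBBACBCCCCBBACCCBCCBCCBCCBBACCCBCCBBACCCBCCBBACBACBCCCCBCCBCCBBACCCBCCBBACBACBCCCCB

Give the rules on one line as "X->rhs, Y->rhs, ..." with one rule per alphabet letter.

  step 0 ⇒ step 1: ACAA ⇒ BCC·CCB·BCC·BCC
    A ↦ BCC
    C ↦ CCB
    B ↦ BAC  (constrained at step 1)

A->BCC, B->BAC, C->CCB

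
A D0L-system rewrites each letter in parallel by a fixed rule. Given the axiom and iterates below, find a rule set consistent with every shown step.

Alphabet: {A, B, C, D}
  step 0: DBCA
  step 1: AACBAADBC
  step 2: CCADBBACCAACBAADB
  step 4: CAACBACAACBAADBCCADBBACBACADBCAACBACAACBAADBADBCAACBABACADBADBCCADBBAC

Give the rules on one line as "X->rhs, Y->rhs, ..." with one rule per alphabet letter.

  step 1 ⇒ step 2: AACBAADBC ⇒ C·C·ADB·BA·C·C·AAC·BA·ADB
    A ↦ C
    B ↦ BA
    C ↦ ADB
    D ↦ AAC

A->C, B->BA, C->ADB, D->AAC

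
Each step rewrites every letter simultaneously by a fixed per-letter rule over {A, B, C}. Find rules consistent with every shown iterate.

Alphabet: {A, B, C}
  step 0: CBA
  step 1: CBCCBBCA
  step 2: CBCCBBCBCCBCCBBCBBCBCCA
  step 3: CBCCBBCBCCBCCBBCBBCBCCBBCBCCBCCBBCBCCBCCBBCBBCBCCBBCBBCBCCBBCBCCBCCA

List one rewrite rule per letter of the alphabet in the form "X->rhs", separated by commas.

  step 2 ⇒ step 3: CBCCBBCBCCBCCBBCBBCBCCA ⇒ CBC·CBB·CBC·CBC·CBB·CBB·CBC·CBB·CBC·CBC·CBB·CBC·CBC·CBB·CBB·CBC·CBB·CBB·CBC·CBB·CBC·CBC·CA
    A ↦ CA
    B ↦ CBB
    C ↦ CBC

A->CA, B->CBB, C->CBC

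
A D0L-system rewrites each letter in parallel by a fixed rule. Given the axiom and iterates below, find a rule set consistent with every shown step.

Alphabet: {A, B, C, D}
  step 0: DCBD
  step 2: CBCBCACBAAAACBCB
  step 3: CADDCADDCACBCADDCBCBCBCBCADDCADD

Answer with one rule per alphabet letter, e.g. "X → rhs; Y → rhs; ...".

  step 2 ⇒ step 3: CBCBCACBAAAACBCB ⇒ CA·DD·CA·DD·CA·CB·CA·DD·CB·CB·CB·CB·CA·DD·CA·DD
    A ↦ CB
    B ↦ DD
    C ↦ CA
    D ↦ AA  (constrained at step 0)

A->CB, B->DD, C->CA, D->AA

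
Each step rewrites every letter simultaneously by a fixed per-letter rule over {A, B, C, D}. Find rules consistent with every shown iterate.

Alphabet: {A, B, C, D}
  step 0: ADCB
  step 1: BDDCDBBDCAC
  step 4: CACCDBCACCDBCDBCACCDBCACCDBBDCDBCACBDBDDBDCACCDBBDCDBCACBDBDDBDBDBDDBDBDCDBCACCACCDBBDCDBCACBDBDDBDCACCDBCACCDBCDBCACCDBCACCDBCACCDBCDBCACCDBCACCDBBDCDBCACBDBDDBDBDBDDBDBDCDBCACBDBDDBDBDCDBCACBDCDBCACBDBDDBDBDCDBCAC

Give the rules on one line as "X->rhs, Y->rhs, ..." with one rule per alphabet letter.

  step 0 ⇒ step 1: ADCB ⇒ BDD·CDB·BD·CAC
    A ↦ BDD
    B ↦ CAC
    C ↦ BD
    D ↦ CDB

A->BDD, B->CAC, C->BD, D->CDB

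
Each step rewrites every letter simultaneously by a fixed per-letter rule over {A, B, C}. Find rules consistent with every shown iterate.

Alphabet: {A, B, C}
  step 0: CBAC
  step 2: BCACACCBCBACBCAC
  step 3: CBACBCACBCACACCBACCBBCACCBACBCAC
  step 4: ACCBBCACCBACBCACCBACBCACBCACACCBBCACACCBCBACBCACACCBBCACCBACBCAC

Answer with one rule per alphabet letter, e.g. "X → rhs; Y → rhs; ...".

  step 3 ⇒ step 4: CBACBCACBCACACCBACCBBCACCBACBCAC ⇒ AC·CB·BC·AC·CB·AC·BC·AC·CB·AC·BC·AC·BC·AC·AC·CB·BC·AC·AC·CB·CB·AC·BC·AC·AC·CB·BC·AC·CB·AC·BC·AC
    A ↦ BC
    B ↦ CB
    C ↦ AC

A->BC, B->CB, C->AC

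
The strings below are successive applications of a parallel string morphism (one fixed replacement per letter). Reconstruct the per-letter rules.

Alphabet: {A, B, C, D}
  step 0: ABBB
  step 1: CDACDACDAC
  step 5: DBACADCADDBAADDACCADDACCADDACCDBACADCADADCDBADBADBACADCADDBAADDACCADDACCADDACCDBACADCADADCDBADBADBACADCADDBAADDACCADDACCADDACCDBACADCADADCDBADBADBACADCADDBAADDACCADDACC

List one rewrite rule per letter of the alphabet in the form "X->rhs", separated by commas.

A->C, B->DAC, C->DBA, D->AD

  step 0 ⇒ step 1: ABBB ⇒ C·DAC·DAC·DAC
    A ↦ C
    B ↦ DAC
    C ↦ DBA  (constrained at step 1)
    D ↦ AD  (constrained at step 1)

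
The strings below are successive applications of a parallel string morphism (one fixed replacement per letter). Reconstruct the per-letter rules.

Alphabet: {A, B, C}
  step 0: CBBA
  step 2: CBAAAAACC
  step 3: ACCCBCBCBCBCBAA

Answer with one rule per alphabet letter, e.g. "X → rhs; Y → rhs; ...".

  step 2 ⇒ step 3: CBAAAAACC ⇒ A·CC·CB·CB·CB·CB·CB·A·A
    A ↦ CB
    B ↦ CC
    C ↦ A

A->CB, B->CC, C->A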